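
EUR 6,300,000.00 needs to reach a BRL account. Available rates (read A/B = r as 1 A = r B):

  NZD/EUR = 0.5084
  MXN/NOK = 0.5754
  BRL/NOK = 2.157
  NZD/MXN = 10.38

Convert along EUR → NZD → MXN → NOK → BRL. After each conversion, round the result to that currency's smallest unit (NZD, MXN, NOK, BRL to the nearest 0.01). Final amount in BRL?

BRL 34,312,477.24

EUR 6,300,000.00 ÷ 0.5084 = NZD 12,391,817.47
NZD 12,391,817.47 × 10.38 = MXN 128,627,065.34
MXN 128,627,065.34 × 0.5754 = NOK 74,012,013.40
NOK 74,012,013.40 ÷ 2.157 = BRL 34,312,477.24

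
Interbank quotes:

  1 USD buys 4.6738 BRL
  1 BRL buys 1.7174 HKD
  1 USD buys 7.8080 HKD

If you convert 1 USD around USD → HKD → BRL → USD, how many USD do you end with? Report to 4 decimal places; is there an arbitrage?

0.9727 (arbitrage exists)

Around USD → HKD → BRL → USD: 1 × 7.8080 ÷ 1.7174 ÷ 4.6738 = 0.972743
Product < 1; profitable direction is USD → BRL → HKD → USD.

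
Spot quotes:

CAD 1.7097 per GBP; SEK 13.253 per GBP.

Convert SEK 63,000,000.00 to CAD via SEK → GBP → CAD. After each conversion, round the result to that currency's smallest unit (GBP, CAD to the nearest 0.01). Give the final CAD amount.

SEK 63,000,000.00 ÷ 13.253 = GBP 4,753,640.69
GBP 4,753,640.69 × 1.7097 = CAD 8,127,299.49

CAD 8,127,299.49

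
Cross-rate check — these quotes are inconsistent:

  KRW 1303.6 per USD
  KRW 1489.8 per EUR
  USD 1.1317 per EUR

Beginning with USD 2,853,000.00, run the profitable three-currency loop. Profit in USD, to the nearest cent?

Profit: USD 28,071.75

Profitable loop is USD → EUR → KRW → USD:
USD 2,853,000.00 ÷ 1.1317 = EUR 2,520,986.13
EUR 2,520,986.13 × 1489.8 = KRW 3,755,765,132
KRW 3,755,765,132 ÷ 1303.6 = USD 2,881,071.75
Profit = USD 2,881,071.75 − USD 2,853,000.00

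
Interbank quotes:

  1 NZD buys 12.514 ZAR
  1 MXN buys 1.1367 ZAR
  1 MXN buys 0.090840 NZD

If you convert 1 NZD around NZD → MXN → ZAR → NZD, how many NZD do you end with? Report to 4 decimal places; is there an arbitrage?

0.9999 (no arbitrage)

Around NZD → MXN → ZAR → NZD: 1 ÷ 0.090840 × 1.1367 ÷ 12.514 = 0.999937
Product ≈ 1 (deviation 0.006%, within rounding noise).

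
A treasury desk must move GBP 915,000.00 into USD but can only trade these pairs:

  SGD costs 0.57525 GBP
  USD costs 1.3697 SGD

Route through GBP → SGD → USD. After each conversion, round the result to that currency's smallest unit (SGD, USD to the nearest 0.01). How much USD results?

GBP 915,000.00 ÷ 0.57525 = SGD 1,590,612.78
SGD 1,590,612.78 ÷ 1.3697 = USD 1,161,285.52

USD 1,161,285.52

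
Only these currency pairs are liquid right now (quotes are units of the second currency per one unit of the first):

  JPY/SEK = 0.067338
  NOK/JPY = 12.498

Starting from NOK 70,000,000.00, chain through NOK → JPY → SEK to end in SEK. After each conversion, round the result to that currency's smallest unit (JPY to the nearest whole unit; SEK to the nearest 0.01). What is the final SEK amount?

NOK 70,000,000.00 × 12.498 = JPY 874,860,000
JPY 874,860,000 × 0.067338 = SEK 58,911,322.68

SEK 58,911,322.68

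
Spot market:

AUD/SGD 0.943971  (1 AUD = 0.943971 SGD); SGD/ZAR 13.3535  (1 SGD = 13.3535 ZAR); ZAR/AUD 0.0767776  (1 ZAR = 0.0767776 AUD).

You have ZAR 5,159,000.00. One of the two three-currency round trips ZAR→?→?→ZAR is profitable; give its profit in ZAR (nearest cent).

Profit: ZAR 171,613.96

Profitable loop is ZAR → SGD → AUD → ZAR:
ZAR 5,159,000.00 ÷ 13.3535 = SGD 386,340.66
SGD 386,340.66 ÷ 0.943971 = AUD 409,271.75
AUD 409,271.75 ÷ 0.0767776 = ZAR 5,330,613.96
Profit = ZAR 5,330,613.96 − ZAR 5,159,000.00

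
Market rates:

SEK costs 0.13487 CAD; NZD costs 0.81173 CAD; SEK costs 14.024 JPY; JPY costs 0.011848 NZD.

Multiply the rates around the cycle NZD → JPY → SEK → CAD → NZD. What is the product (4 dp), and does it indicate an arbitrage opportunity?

1.0000 (no arbitrage)

Around NZD → JPY → SEK → CAD → NZD: 1 ÷ 0.011848 ÷ 14.024 × 0.13487 ÷ 0.81173 = 0.999970
Product ≈ 1 (deviation 0.003%, within rounding noise).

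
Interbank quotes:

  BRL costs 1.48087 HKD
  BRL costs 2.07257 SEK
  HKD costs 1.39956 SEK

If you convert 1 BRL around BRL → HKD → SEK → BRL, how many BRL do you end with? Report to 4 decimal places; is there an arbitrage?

Around BRL → HKD → SEK → BRL: 1 × 1.48087 × 1.39956 ÷ 2.07257 = 0.999998
Product ≈ 1 (deviation 0.000%, within rounding noise).

1.0000 (no arbitrage)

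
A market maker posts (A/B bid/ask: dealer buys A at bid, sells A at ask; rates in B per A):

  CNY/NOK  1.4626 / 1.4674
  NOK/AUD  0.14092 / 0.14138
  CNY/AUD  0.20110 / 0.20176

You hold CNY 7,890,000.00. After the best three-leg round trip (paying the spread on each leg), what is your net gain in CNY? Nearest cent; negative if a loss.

Net profit: CNY 170,094.57

Best loop CNY → NOK → AUD → CNY:
CNY 7,890,000.00 × 1.4626 (sell CNY at bid) = NOK 11,539,914.00
NOK 11,539,914.00 × 0.14092 (sell NOK at bid) = AUD 1,626,204.68
AUD 1,626,204.68 ÷ 0.20176 (buy CNY at ask) = CNY 8,060,094.57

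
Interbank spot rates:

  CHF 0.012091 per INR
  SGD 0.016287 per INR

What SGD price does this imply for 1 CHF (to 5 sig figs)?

1 CHF ÷ 0.012091 = 82.7061 INR
82.7061 INR × 0.016287 = 1.34703 SGD

CHF/SGD = 1.3470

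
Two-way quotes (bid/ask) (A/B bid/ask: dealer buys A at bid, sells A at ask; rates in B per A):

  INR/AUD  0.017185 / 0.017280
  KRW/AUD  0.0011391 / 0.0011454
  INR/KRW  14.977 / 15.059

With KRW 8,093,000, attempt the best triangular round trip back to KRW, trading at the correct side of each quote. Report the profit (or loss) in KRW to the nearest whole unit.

Best loop KRW → INR → AUD → KRW:
KRW 8,093,000 ÷ 15.059 (buy INR at ask) = INR 537,419.48
INR 537,419.48 × 0.017185 (sell INR at bid) = AUD 9,235.55
AUD 9,235.55 ÷ 0.0011454 (buy KRW at ask) = KRW 8,063,169

Net result: KRW -29,831 (no profitable arbitrage after spreads)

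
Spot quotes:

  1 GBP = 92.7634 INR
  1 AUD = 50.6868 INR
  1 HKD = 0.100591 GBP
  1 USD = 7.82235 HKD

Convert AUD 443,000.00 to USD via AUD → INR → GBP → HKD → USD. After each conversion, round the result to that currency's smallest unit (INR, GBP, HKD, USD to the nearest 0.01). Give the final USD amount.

AUD 443,000.00 × 50.6868 = INR 22,454,252.40
INR 22,454,252.40 ÷ 92.7634 = GBP 242,059.39
GBP 242,059.39 ÷ 0.100591 = HKD 2,406,372.24
HKD 2,406,372.24 ÷ 7.82235 = USD 307,627.79

USD 307,627.79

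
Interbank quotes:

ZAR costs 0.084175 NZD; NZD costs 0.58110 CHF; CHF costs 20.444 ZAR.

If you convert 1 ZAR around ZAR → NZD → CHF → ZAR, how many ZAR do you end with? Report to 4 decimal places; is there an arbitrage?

Around ZAR → NZD → CHF → ZAR: 1 × 0.084175 × 0.58110 × 20.444 = 1.000000
Product ≈ 1 (deviation 0.000%, within rounding noise).

1.0000 (no arbitrage)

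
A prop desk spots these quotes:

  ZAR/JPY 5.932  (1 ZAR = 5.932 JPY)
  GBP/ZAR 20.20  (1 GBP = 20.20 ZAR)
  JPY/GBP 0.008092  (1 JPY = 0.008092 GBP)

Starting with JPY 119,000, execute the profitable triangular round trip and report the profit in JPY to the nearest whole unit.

Profit: JPY 3,727

Profitable loop is JPY → ZAR → GBP → JPY:
JPY 119,000 ÷ 5.932 = ZAR 20,060.69
ZAR 20,060.69 ÷ 20.20 = GBP 993.10
GBP 993.10 ÷ 0.008092 = JPY 122,727
Profit = JPY 122,727 − JPY 119,000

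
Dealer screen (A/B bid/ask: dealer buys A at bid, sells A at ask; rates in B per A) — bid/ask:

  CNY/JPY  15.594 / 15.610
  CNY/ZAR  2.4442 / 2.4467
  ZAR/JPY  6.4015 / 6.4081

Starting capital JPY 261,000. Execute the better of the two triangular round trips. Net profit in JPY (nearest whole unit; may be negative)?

Net profit: JPY 611

Best loop JPY → CNY → ZAR → JPY:
JPY 261,000 ÷ 15.610 (buy CNY at ask) = CNY 16,720.05
CNY 16,720.05 × 2.4442 (sell CNY at bid) = ZAR 40,867.15
ZAR 40,867.15 × 6.4015 (sell ZAR at bid) = JPY 261,611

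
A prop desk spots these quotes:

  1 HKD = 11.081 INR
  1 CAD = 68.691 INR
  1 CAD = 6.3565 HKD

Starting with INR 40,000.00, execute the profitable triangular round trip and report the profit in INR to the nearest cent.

Profit: INR 1,016.36

Profitable loop is INR → CAD → HKD → INR:
INR 40,000.00 ÷ 68.691 = CAD 582.32
CAD 582.32 × 6.3565 = HKD 3,701.50
HKD 3,701.50 × 11.081 = INR 41,016.36
Profit = INR 41,016.36 − INR 40,000.00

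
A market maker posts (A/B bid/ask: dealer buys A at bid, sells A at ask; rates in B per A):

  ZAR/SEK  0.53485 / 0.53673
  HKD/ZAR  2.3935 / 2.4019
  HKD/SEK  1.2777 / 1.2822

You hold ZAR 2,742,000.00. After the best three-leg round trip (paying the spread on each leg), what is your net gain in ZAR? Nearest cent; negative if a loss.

Best loop ZAR → SEK → HKD → ZAR:
ZAR 2,742,000.00 × 0.53485 (sell ZAR at bid) = SEK 1,466,558.70
SEK 1,466,558.70 ÷ 1.2822 (buy HKD at ask) = HKD 1,143,783.11
HKD 1,143,783.11 × 2.3935 (sell HKD at bid) = ZAR 2,737,644.87

Net result: ZAR -4,355.13 (no profitable arbitrage after spreads)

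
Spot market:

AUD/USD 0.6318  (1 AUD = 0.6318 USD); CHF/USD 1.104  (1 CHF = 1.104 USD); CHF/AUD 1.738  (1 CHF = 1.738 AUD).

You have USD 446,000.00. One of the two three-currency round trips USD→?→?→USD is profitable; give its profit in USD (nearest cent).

Profitable loop is USD → AUD → CHF → USD:
USD 446,000.00 ÷ 0.6318 = AUD 705,919.59
AUD 705,919.59 ÷ 1.738 = CHF 406,167.78
CHF 406,167.78 × 1.104 = USD 448,409.22
Profit = USD 448,409.22 − USD 446,000.00

Profit: USD 2,409.22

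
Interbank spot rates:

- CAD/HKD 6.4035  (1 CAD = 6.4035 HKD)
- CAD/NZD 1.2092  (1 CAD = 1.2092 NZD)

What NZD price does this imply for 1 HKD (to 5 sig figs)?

1 HKD ÷ 6.4035 = 0.156165 CAD
0.156165 CAD × 1.2092 = 0.188834 NZD

HKD/NZD = 0.18883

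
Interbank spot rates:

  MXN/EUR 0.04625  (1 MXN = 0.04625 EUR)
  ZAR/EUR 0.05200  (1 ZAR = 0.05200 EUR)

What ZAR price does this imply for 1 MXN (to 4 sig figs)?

MXN/ZAR = 0.8894

1 MXN × 0.04625 = 0.04625 EUR
0.04625 EUR ÷ 0.05200 = 0.889423 ZAR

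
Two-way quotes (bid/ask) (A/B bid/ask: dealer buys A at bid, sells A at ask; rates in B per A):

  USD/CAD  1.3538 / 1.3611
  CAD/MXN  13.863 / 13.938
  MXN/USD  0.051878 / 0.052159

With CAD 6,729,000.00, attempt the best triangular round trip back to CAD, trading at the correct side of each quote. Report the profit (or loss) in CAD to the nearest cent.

Best loop CAD → USD → MXN → CAD:
CAD 6,729,000.00 ÷ 1.3611 (buy USD at ask) = USD 4,943,795.46
USD 4,943,795.46 ÷ 0.052159 (buy MXN at ask) = MXN 94,783,171.83
MXN 94,783,171.83 ÷ 13.938 (buy CAD at ask) = CAD 6,800,342.36

Net profit: CAD 71,342.36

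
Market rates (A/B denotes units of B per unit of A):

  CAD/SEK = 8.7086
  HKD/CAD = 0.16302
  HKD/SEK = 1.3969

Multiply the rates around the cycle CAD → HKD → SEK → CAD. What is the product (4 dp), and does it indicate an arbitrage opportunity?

0.9840 (arbitrage exists)

Around CAD → HKD → SEK → CAD: 1 ÷ 0.16302 × 1.3969 ÷ 8.7086 = 0.983957
Product < 1; profitable direction is CAD → SEK → HKD → CAD.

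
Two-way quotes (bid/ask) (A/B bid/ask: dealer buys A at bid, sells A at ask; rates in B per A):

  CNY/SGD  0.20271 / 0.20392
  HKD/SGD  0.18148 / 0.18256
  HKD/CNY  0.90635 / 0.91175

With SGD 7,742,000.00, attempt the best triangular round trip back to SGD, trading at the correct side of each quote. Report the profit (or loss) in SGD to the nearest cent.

Best loop SGD → HKD → CNY → SGD:
SGD 7,742,000.00 ÷ 0.18256 (buy HKD at ask) = HKD 42,407,975.46
HKD 42,407,975.46 × 0.90635 (sell HKD at bid) = CNY 38,436,468.56
CNY 38,436,468.56 × 0.20271 (sell CNY at bid) = SGD 7,791,456.54

Net profit: SGD 49,456.54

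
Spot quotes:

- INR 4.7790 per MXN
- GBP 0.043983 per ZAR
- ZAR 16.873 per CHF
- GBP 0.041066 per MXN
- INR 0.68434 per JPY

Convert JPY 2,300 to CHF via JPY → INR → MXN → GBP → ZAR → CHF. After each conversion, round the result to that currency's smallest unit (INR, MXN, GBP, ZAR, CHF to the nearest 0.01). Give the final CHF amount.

CHF 18.23

JPY 2,300 × 0.68434 = INR 1,573.98
INR 1,573.98 ÷ 4.7790 = MXN 329.35
MXN 329.35 × 0.041066 = GBP 13.53
GBP 13.53 ÷ 0.043983 = ZAR 307.62
ZAR 307.62 ÷ 16.873 = CHF 18.23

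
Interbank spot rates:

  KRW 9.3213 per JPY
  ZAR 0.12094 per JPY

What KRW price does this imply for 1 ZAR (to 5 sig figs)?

1 ZAR ÷ 0.12094 = 8.26856 JPY
8.26856 JPY × 9.3213 = 77.0738 KRW

ZAR/KRW = 77.074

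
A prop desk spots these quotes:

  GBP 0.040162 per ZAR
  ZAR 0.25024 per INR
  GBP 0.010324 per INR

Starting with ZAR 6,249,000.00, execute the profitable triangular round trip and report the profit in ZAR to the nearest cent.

Profitable loop is ZAR → INR → GBP → ZAR:
ZAR 6,249,000.00 ÷ 0.25024 = INR 24,972,026.85
INR 24,972,026.85 × 0.010324 = GBP 257,811.21
GBP 257,811.21 ÷ 0.040162 = ZAR 6,419,282.04
Profit = ZAR 6,419,282.04 − ZAR 6,249,000.00

Profit: ZAR 170,282.04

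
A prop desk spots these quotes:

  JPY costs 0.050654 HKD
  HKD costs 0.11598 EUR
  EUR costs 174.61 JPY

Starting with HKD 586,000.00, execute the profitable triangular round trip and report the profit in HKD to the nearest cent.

Profit: HKD 15,123.32

Profitable loop is HKD → EUR → JPY → HKD:
HKD 586,000.00 × 0.11598 = EUR 67,964.28
EUR 67,964.28 × 174.61 = JPY 11,867,243
JPY 11,867,243 × 0.050654 = HKD 601,123.32
Profit = HKD 601,123.32 − HKD 586,000.00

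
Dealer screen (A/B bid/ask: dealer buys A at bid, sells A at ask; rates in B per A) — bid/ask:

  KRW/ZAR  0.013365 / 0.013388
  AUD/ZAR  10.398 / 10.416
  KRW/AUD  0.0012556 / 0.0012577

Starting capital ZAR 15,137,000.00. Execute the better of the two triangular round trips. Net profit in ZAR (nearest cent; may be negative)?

Net profit: ZAR 305,966.95

Best loop ZAR → AUD → KRW → ZAR:
ZAR 15,137,000.00 ÷ 10.416 (buy AUD at ask) = AUD 1,453,245.01
AUD 1,453,245.01 ÷ 0.0012577 (buy KRW at ask) = KRW 1,155,478,260
KRW 1,155,478,260 × 0.013365 (sell KRW at bid) = ZAR 15,442,966.95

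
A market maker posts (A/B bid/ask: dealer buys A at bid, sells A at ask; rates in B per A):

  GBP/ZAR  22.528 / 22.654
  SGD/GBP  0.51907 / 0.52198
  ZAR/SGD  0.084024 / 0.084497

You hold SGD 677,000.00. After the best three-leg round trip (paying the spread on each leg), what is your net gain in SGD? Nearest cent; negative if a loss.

Net profit: SGD 561.34

Best loop SGD → ZAR → GBP → SGD:
SGD 677,000.00 ÷ 0.084497 (buy ZAR at ask) = ZAR 8,012,118.77
ZAR 8,012,118.77 ÷ 22.654 (buy GBP at ask) = GBP 353,673.47
GBP 353,673.47 ÷ 0.52198 (buy SGD at ask) = SGD 677,561.34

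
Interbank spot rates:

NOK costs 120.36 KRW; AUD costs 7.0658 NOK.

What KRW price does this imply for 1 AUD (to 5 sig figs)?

1 AUD × 7.0658 = 7.0658 NOK
7.0658 NOK × 120.36 = 850.44 KRW

AUD/KRW = 850.44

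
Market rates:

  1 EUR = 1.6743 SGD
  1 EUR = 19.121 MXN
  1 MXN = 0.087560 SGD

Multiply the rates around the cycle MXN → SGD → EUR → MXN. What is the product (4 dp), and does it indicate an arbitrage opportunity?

1.0000 (no arbitrage)

Around MXN → SGD → EUR → MXN: 1 × 0.087560 ÷ 1.6743 × 19.121 = 0.999961
Product ≈ 1 (deviation 0.004%, within rounding noise).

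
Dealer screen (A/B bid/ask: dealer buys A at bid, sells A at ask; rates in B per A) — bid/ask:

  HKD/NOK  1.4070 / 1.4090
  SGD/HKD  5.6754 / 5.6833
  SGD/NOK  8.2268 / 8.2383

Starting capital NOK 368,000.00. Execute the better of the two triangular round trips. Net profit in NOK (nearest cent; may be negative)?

Net profit: NOK 10,065.62

Best loop NOK → HKD → SGD → NOK:
NOK 368,000.00 ÷ 1.4090 (buy HKD at ask) = HKD 261,178.14
HKD 261,178.14 ÷ 5.6833 (buy SGD at ask) = SGD 45,955.37
SGD 45,955.37 × 8.2268 (sell SGD at bid) = NOK 378,065.62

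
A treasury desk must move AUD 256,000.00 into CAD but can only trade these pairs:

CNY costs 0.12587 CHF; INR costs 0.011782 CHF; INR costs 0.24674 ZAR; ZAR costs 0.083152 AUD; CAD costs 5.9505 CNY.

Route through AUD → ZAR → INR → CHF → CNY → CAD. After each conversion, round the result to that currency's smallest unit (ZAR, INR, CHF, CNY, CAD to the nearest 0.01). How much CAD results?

CAD 196,277.73

AUD 256,000.00 ÷ 0.083152 = ZAR 3,078,699.25
ZAR 3,078,699.25 ÷ 0.24674 = INR 12,477,503.65
INR 12,477,503.65 × 0.011782 = CHF 147,009.95
CHF 147,009.95 ÷ 0.12587 = CNY 1,167,950.66
CNY 1,167,950.66 ÷ 5.9505 = CAD 196,277.73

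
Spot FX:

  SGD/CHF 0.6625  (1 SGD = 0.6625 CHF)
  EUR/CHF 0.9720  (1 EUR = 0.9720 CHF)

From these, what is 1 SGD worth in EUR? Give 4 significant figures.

1 SGD × 0.6625 = 0.6625 CHF
0.6625 CHF ÷ 0.9720 = 0.681584 EUR

SGD/EUR = 0.6816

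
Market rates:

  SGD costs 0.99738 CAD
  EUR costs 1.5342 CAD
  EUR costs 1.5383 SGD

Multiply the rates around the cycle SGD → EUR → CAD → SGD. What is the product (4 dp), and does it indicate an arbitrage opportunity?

1.0000 (no arbitrage)

Around SGD → EUR → CAD → SGD: 1 ÷ 1.5383 × 1.5342 ÷ 0.99738 = 0.999955
Product ≈ 1 (deviation 0.005%, within rounding noise).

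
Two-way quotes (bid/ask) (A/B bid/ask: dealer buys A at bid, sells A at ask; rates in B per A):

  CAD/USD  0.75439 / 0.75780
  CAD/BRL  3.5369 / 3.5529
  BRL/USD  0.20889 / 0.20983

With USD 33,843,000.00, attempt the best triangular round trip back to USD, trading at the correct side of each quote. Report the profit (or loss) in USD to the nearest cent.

Best loop USD → BRL → CAD → USD:
USD 33,843,000.00 ÷ 0.20983 (buy BRL at ask) = BRL 161,287,709.10
BRL 161,287,709.10 ÷ 3.5529 (buy CAD at ask) = CAD 45,396,073.38
CAD 45,396,073.38 × 0.75439 (sell CAD at bid) = USD 34,246,343.79

Net profit: USD 403,343.79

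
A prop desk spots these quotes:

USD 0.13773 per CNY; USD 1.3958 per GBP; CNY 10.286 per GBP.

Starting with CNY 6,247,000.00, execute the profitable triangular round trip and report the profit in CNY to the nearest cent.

Profit: CNY 93,498.14

Profitable loop is CNY → USD → GBP → CNY:
CNY 6,247,000.00 × 0.13773 = USD 860,399.31
USD 860,399.31 ÷ 1.3958 = GBP 616,420.20
GBP 616,420.20 × 10.286 = CNY 6,340,498.14
Profit = CNY 6,340,498.14 − CNY 6,247,000.00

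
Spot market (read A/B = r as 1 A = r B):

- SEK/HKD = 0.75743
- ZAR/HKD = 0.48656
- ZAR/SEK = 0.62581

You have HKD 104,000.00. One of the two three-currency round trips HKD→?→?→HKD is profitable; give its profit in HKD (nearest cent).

Profit: HKD 2,754.14

Profitable loop is HKD → SEK → ZAR → HKD:
HKD 104,000.00 ÷ 0.75743 = SEK 137,306.42
SEK 137,306.42 ÷ 0.62581 = ZAR 219,405.92
ZAR 219,405.92 × 0.48656 = HKD 106,754.14
Profit = HKD 106,754.14 − HKD 104,000.00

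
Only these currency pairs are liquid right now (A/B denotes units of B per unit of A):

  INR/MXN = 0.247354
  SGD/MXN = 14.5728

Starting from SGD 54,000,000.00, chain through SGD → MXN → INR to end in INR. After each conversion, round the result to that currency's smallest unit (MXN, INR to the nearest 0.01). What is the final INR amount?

INR 3,181,396,702.70

SGD 54,000,000.00 × 14.5728 = MXN 786,931,200.00
MXN 786,931,200.00 ÷ 0.247354 = INR 3,181,396,702.70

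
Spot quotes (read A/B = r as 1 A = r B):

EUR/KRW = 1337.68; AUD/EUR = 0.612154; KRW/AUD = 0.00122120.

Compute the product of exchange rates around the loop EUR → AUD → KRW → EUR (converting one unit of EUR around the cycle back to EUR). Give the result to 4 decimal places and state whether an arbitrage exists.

1.0000 (no arbitrage)

Around EUR → AUD → KRW → EUR: 1 ÷ 0.612154 ÷ 0.00122120 ÷ 1337.68 = 1.000001
Product ≈ 1 (deviation 0.000%, within rounding noise).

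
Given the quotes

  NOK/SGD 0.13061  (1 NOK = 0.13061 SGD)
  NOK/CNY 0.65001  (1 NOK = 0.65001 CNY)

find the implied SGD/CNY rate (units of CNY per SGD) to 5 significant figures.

SGD/CNY = 4.9767

1 SGD ÷ 0.13061 = 7.65638 NOK
7.65638 NOK × 0.65001 = 4.97672 CNY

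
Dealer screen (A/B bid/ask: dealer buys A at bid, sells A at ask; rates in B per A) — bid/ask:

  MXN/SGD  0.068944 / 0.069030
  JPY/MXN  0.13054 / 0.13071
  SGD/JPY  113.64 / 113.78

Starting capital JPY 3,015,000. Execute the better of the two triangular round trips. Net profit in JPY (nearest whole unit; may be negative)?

Best loop JPY → MXN → SGD → JPY:
JPY 3,015,000 × 0.13054 (sell JPY at bid) = MXN 393,578.10
MXN 393,578.10 × 0.068944 (sell MXN at bid) = SGD 27,134.85
SGD 27,134.85 × 113.64 (sell SGD at bid) = JPY 3,083,604

Net profit: JPY 68,604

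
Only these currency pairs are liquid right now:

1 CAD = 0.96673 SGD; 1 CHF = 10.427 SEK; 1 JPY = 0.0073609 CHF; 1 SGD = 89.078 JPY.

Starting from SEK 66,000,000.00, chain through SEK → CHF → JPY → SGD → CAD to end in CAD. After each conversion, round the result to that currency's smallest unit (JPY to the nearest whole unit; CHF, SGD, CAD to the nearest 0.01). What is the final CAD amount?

SEK 66,000,000.00 ÷ 10.427 = CHF 6,329,720.92
CHF 6,329,720.92 ÷ 0.0073609 = JPY 859,911,277
JPY 859,911,277 ÷ 89.078 = SGD 9,653,464.12
SGD 9,653,464.12 ÷ 0.96673 = CAD 9,985,687.96

CAD 9,985,687.96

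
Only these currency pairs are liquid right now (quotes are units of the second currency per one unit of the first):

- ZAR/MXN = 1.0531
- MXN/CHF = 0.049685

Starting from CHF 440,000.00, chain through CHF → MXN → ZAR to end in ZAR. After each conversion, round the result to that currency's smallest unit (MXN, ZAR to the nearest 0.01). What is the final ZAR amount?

ZAR 8,409,259.79

CHF 440,000.00 ÷ 0.049685 = MXN 8,855,791.49
MXN 8,855,791.49 ÷ 1.0531 = ZAR 8,409,259.79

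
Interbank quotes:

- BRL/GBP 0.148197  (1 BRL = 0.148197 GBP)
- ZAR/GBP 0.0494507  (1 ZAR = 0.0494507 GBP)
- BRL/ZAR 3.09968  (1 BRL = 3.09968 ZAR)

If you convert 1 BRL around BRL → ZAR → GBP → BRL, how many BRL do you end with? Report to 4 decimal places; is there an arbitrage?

Around BRL → ZAR → GBP → BRL: 1 × 3.09968 × 0.0494507 ÷ 0.148197 = 1.034308
Product > 1; profitable direction is BRL → ZAR → GBP → BRL.

1.0343 (arbitrage exists)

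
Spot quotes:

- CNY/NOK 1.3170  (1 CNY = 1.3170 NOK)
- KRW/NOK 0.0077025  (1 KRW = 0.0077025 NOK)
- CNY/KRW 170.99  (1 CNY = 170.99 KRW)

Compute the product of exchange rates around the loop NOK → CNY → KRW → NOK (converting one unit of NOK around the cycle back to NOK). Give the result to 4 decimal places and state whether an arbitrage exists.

Around NOK → CNY → KRW → NOK: 1 ÷ 1.3170 × 170.99 × 0.0077025 = 1.000038
Product ≈ 1 (deviation 0.004%, within rounding noise).

1.0000 (no arbitrage)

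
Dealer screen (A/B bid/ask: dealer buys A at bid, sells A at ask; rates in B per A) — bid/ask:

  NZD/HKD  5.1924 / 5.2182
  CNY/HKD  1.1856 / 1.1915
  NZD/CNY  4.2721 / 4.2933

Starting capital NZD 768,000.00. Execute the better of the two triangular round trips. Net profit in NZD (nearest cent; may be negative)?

Best loop NZD → HKD → CNY → NZD:
NZD 768,000.00 × 5.1924 (sell NZD at bid) = HKD 3,987,763.20
HKD 3,987,763.20 ÷ 1.1915 (buy CNY at ask) = CNY 3,346,842.80
CNY 3,346,842.80 ÷ 4.2933 (buy NZD at ask) = NZD 779,550.18

Net profit: NZD 11,550.18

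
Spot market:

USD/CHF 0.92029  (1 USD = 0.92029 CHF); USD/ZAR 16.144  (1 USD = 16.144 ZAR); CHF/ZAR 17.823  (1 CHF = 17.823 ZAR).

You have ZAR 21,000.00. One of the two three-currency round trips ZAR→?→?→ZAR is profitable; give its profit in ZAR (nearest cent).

Profitable loop is ZAR → USD → CHF → ZAR:
ZAR 21,000.00 ÷ 16.144 = USD 1,300.79
USD 1,300.79 × 0.92029 = CHF 1,197.11
CHF 1,197.11 × 17.823 = ZAR 21,336.03
Profit = ZAR 21,336.03 − ZAR 21,000.00

Profit: ZAR 336.03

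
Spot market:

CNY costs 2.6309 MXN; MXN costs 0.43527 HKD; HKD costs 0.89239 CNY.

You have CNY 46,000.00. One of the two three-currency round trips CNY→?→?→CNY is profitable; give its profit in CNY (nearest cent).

Profitable loop is CNY → MXN → HKD → CNY:
CNY 46,000.00 × 2.6309 = MXN 121,021.40
MXN 121,021.40 × 0.43527 = HKD 52,676.98
HKD 52,676.98 × 0.89239 = CNY 47,008.41
Profit = CNY 47,008.41 − CNY 46,000.00

Profit: CNY 1,008.41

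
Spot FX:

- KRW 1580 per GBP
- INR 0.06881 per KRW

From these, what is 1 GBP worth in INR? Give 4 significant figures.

1 GBP × 1580 = 1580 KRW
1580 KRW × 0.06881 = 108.72 INR

GBP/INR = 108.7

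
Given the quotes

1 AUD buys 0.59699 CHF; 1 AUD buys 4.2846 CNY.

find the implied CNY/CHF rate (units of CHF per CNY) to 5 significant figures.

CNY/CHF = 0.13933

1 CNY ÷ 4.2846 = 0.233394 AUD
0.233394 AUD × 0.59699 = 0.139334 CHF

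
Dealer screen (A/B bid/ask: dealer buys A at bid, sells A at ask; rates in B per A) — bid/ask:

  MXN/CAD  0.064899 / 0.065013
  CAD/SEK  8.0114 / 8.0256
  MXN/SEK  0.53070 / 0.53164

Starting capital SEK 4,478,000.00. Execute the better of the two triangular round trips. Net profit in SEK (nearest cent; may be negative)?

Net profit: SEK 76,654.72

Best loop SEK → CAD → MXN → SEK:
SEK 4,478,000.00 ÷ 8.0256 (buy CAD at ask) = CAD 557,964.51
CAD 557,964.51 ÷ 0.065013 (buy MXN at ask) = MXN 8,582,352.97
MXN 8,582,352.97 × 0.53070 (sell MXN at bid) = SEK 4,554,654.72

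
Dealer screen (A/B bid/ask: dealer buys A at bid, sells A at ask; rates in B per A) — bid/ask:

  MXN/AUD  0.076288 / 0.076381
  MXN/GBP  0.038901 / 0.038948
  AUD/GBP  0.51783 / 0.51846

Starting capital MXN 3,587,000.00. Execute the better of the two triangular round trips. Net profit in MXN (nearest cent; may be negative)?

Best loop MXN → AUD → GBP → MXN:
MXN 3,587,000.00 × 0.076288 (sell MXN at bid) = AUD 273,645.06
AUD 273,645.06 × 0.51783 (sell AUD at bid) = GBP 141,701.62
GBP 141,701.62 ÷ 0.038948 (buy MXN at ask) = MXN 3,638,225.82

Net profit: MXN 51,225.82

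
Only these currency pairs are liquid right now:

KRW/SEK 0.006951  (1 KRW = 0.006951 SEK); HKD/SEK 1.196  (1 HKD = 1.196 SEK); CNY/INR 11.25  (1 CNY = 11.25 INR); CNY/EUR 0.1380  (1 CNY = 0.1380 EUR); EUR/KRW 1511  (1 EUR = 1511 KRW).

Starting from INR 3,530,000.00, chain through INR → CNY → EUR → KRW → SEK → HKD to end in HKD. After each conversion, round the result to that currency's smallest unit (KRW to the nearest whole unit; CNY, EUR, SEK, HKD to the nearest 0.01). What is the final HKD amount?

HKD 380,261.02

INR 3,530,000.00 ÷ 11.25 = CNY 313,777.78
CNY 313,777.78 × 0.1380 = EUR 43,301.33
EUR 43,301.33 × 1511 = KRW 65,428,310
KRW 65,428,310 × 0.006951 = SEK 454,792.18
SEK 454,792.18 ÷ 1.196 = HKD 380,261.02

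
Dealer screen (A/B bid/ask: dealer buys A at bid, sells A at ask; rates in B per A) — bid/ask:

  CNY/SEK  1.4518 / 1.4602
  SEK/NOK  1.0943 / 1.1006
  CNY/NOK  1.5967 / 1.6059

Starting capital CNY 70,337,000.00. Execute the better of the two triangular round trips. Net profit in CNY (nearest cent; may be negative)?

Net result: CNY -455,001.96 (no profitable arbitrage after spreads)

Best loop CNY → NOK → SEK → CNY:
CNY 70,337,000.00 × 1.5967 (sell CNY at bid) = NOK 112,307,087.90
NOK 112,307,087.90 ÷ 1.1006 (buy SEK at ask) = SEK 102,041,693.53
SEK 102,041,693.53 ÷ 1.4602 (buy CNY at ask) = CNY 69,881,998.04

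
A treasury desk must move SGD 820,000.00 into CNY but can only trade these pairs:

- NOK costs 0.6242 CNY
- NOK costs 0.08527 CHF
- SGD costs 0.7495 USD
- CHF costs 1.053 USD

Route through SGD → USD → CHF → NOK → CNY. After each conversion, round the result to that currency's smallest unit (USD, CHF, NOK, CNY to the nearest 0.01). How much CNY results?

SGD 820,000.00 × 0.7495 = USD 614,590.00
USD 614,590.00 ÷ 1.053 = CHF 583,656.22
CHF 583,656.22 ÷ 0.08527 = NOK 6,844,801.45
NOK 6,844,801.45 × 0.6242 = CNY 4,272,525.07

CNY 4,272,525.07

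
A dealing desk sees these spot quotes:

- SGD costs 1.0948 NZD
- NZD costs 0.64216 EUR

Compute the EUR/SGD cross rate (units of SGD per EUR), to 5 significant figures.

EUR/SGD = 1.4224

1 EUR ÷ 0.64216 = 1.55724 NZD
1.55724 NZD ÷ 1.0948 = 1.4224 SGD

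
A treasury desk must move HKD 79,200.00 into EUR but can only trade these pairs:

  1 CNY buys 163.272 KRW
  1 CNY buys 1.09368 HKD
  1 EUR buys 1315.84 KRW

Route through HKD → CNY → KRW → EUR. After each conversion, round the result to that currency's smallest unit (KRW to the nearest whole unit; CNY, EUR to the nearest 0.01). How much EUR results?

HKD 79,200.00 ÷ 1.09368 = CNY 72,416.06
CNY 72,416.06 × 163.272 = KRW 11,823,515
KRW 11,823,515 ÷ 1315.84 = EUR 8,985.53

EUR 8,985.53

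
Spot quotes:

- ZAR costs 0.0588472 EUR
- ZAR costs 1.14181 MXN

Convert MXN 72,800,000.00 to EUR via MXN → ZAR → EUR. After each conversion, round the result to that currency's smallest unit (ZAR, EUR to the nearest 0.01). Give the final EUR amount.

EUR 3,752,004.41

MXN 72,800,000.00 ÷ 1.14181 = ZAR 63,758,418.65
ZAR 63,758,418.65 × 0.0588472 = EUR 3,752,004.41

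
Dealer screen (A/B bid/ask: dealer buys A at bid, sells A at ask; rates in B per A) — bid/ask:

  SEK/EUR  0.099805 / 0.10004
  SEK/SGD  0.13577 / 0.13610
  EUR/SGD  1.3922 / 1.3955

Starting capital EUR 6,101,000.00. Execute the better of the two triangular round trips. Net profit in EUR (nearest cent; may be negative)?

Net profit: EUR 127,691.60

Best loop EUR → SGD → SEK → EUR:
EUR 6,101,000.00 × 1.3922 (sell EUR at bid) = SGD 8,493,812.20
SGD 8,493,812.20 ÷ 0.13610 (buy SEK at ask) = SEK 62,408,612.78
SEK 62,408,612.78 × 0.099805 (sell SEK at bid) = EUR 6,228,691.60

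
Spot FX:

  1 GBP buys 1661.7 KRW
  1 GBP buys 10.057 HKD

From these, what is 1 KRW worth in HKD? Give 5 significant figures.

1 KRW ÷ 1661.7 = 0.000601793 GBP
0.000601793 GBP × 10.057 = 0.00605224 HKD

KRW/HKD = 0.0060522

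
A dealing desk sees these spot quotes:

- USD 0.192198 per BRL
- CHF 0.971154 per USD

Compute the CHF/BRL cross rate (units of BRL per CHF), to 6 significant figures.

CHF/BRL = 5.35751

1 CHF ÷ 0.971154 = 1.0297 USD
1.0297 USD ÷ 0.192198 = 5.35751 BRL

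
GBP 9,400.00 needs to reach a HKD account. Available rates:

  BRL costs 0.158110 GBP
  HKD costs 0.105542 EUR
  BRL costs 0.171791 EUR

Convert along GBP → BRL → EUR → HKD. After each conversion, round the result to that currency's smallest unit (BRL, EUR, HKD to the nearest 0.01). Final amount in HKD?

HKD 96,770.67

GBP 9,400.00 ÷ 0.158110 = BRL 59,452.28
BRL 59,452.28 × 0.171791 = EUR 10,213.37
EUR 10,213.37 ÷ 0.105542 = HKD 96,770.67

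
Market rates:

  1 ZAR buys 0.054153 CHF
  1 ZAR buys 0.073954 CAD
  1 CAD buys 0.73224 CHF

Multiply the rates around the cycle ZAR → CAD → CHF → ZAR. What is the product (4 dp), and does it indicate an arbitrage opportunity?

Around ZAR → CAD → CHF → ZAR: 1 × 0.073954 × 0.73224 ÷ 0.054153 = 0.999983
Product ≈ 1 (deviation 0.002%, within rounding noise).

1.0000 (no arbitrage)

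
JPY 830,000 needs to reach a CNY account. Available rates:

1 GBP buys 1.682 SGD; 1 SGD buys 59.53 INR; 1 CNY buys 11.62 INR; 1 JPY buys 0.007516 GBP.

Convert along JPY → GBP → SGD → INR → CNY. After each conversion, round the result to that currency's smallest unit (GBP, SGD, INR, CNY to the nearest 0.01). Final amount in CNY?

CNY 53,755.23

JPY 830,000 × 0.007516 = GBP 6,238.28
GBP 6,238.28 × 1.682 = SGD 10,492.79
SGD 10,492.79 × 59.53 = INR 624,635.79
INR 624,635.79 ÷ 11.62 = CNY 53,755.23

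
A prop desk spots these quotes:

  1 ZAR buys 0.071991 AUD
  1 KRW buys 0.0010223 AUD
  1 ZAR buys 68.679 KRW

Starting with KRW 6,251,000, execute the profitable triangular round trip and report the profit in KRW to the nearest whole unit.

Profitable loop is KRW → ZAR → AUD → KRW:
KRW 6,251,000 ÷ 68.679 = ZAR 91,017.63
ZAR 91,017.63 × 0.071991 = AUD 6,552.45
AUD 6,552.45 ÷ 0.0010223 = KRW 6,409,518
Profit = KRW 6,409,518 − KRW 6,251,000

Profit: KRW 158,518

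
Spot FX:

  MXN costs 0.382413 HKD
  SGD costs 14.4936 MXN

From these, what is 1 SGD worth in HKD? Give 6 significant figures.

SGD/HKD = 5.54254

1 SGD × 14.4936 = 14.4936 MXN
14.4936 MXN × 0.382413 = 5.54254 HKD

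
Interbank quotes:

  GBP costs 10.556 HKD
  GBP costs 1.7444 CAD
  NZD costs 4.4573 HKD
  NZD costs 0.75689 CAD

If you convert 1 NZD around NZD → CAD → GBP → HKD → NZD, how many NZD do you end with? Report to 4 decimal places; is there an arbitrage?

Around NZD → CAD → GBP → HKD → NZD: 1 × 0.75689 ÷ 1.7444 × 10.556 ÷ 4.4573 = 1.027577
Product > 1; profitable direction is NZD → CAD → GBP → HKD → NZD.

1.0276 (arbitrage exists)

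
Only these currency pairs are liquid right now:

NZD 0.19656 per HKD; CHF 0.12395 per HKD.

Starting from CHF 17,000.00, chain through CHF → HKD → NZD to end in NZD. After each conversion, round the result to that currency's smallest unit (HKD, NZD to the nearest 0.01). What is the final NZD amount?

CHF 17,000.00 ÷ 0.12395 = HKD 137,152.08
HKD 137,152.08 × 0.19656 = NZD 26,958.61

NZD 26,958.61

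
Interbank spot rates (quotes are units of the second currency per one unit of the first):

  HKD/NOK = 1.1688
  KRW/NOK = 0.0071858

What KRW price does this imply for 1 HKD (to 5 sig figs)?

HKD/KRW = 162.65

1 HKD × 1.1688 = 1.1688 NOK
1.1688 NOK ÷ 0.0071858 = 162.654 KRW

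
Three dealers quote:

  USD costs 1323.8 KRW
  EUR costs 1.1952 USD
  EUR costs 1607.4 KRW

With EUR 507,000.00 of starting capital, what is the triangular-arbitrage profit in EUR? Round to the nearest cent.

Profitable loop is EUR → KRW → USD → EUR:
EUR 507,000.00 × 1607.4 = KRW 814,951,800
KRW 814,951,800 ÷ 1323.8 = USD 615,615.50
USD 615,615.50 ÷ 1.1952 = EUR 515,073.21
Profit = EUR 515,073.21 − EUR 507,000.00

Profit: EUR 8,073.21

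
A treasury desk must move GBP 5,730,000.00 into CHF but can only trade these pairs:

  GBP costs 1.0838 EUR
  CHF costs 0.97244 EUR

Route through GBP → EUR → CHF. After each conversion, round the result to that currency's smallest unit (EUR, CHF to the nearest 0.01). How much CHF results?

CHF 6,386,177.04

GBP 5,730,000.00 × 1.0838 = EUR 6,210,174.00
EUR 6,210,174.00 ÷ 0.97244 = CHF 6,386,177.04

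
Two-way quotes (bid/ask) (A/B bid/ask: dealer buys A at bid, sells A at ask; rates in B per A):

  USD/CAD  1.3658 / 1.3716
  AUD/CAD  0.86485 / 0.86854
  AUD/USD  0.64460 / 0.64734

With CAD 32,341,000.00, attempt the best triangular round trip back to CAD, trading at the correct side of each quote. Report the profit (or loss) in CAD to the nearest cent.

Net profit: CAD 441,421.47

Best loop CAD → AUD → USD → CAD:
CAD 32,341,000.00 ÷ 0.86854 (buy AUD at ask) = AUD 37,236,051.30
AUD 37,236,051.30 × 0.64460 (sell AUD at bid) = USD 24,002,358.67
USD 24,002,358.67 × 1.3658 (sell USD at bid) = CAD 32,782,421.47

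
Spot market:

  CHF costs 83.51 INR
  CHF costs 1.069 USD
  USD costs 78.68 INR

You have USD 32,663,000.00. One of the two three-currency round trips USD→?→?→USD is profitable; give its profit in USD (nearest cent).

Profit: USD 234,253.67

Profitable loop is USD → INR → CHF → USD:
USD 32,663,000.00 × 78.68 = INR 2,569,924,840.00
INR 2,569,924,840.00 ÷ 83.51 = CHF 30,773,857.50
CHF 30,773,857.50 × 1.069 = USD 32,897,253.67
Profit = USD 32,897,253.67 − USD 32,663,000.00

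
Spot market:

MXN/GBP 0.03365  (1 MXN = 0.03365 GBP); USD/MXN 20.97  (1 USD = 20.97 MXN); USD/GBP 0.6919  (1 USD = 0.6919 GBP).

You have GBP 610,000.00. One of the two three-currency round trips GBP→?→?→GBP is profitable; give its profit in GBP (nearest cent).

Profitable loop is GBP → USD → MXN → GBP:
GBP 610,000.00 ÷ 0.6919 = USD 881,630.29
USD 881,630.29 × 20.97 = MXN 18,487,787.25
MXN 18,487,787.25 × 0.03365 = GBP 622,114.04
Profit = GBP 622,114.04 − GBP 610,000.00

Profit: GBP 12,114.04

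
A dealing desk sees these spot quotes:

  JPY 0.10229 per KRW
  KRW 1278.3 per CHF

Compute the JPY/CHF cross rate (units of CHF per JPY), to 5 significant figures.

JPY/CHF = 0.0076478

1 JPY ÷ 0.10229 = 9.77613 KRW
9.77613 KRW ÷ 1278.3 = 0.00764776 CHF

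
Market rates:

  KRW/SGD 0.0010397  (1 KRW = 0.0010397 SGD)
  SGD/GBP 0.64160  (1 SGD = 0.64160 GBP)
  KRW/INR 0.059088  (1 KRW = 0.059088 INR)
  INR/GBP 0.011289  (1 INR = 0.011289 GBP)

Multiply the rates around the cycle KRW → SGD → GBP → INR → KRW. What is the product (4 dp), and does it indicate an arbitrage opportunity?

Around KRW → SGD → GBP → INR → KRW: 1 × 0.0010397 × 0.64160 ÷ 0.011289 ÷ 0.059088 = 1.000041
Product ≈ 1 (deviation 0.004%, within rounding noise).

1.0000 (no arbitrage)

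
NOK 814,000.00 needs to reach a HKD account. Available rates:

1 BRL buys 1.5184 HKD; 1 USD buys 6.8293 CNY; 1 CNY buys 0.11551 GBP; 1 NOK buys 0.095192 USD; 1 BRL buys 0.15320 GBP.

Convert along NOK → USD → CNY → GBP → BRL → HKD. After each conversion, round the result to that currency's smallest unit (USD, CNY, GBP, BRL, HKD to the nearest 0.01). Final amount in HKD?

NOK 814,000.00 × 0.095192 = USD 77,486.29
USD 77,486.29 × 6.8293 = CNY 529,177.12
CNY 529,177.12 × 0.11551 = GBP 61,125.25
GBP 61,125.25 ÷ 0.15320 = BRL 398,989.88
BRL 398,989.88 × 1.5184 = HKD 605,826.23

HKD 605,826.23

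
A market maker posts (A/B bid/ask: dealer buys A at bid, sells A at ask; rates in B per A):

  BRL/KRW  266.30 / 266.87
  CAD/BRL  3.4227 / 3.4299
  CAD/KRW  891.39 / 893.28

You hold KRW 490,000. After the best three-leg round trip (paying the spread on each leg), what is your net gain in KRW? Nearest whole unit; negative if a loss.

Best loop KRW → CAD → BRL → KRW:
KRW 490,000 ÷ 893.28 (buy CAD at ask) = CAD 548.54
CAD 548.54 × 3.4227 (sell CAD at bid) = BRL 1,877.49
BRL 1,877.49 × 266.30 (sell BRL at bid) = KRW 499,975

Net profit: KRW 9,975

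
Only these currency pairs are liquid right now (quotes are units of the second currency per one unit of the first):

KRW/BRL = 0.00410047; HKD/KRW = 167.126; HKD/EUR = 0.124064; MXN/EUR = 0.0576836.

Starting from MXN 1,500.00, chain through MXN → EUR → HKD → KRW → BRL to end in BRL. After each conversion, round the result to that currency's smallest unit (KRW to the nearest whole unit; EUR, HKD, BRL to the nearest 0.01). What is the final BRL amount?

MXN 1,500.00 × 0.0576836 = EUR 86.53
EUR 86.53 ÷ 0.124064 = HKD 697.46
HKD 697.46 × 167.126 = KRW 116,564
KRW 116,564 × 0.00410047 = BRL 477.97

BRL 477.97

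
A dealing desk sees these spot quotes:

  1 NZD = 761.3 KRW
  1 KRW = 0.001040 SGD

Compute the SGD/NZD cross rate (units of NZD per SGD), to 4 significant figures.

SGD/NZD = 1.263

1 SGD ÷ 0.001040 = 961.538 KRW
961.538 KRW ÷ 761.3 = 1.26302 NZD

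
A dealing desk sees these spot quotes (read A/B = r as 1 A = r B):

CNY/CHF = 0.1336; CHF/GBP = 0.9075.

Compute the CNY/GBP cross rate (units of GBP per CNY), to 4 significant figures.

CNY/GBP = 0.1212

1 CNY × 0.1336 = 0.1336 CHF
0.1336 CHF × 0.9075 = 0.121242 GBP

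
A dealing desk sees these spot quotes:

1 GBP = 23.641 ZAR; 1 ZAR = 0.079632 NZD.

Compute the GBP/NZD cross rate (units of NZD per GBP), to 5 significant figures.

GBP/NZD = 1.8826

1 GBP × 23.641 = 23.641 ZAR
23.641 ZAR × 0.079632 = 1.88258 NZD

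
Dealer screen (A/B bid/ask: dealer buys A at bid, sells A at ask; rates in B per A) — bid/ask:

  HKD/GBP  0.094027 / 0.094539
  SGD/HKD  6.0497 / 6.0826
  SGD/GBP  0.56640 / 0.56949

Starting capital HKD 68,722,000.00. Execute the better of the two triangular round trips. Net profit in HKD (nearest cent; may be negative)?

Best loop HKD → GBP → SGD → HKD:
HKD 68,722,000.00 × 0.094027 (sell HKD at bid) = GBP 6,461,723.49
GBP 6,461,723.49 ÷ 0.56949 (buy SGD at ask) = SGD 11,346,509.15
SGD 11,346,509.15 × 6.0497 (sell SGD at bid) = HKD 68,642,976.39

Net result: HKD -79,023.61 (no profitable arbitrage after spreads)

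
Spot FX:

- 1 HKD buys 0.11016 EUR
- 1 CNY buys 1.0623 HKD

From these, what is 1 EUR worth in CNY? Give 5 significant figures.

1 EUR ÷ 0.11016 = 9.07771 HKD
9.07771 HKD ÷ 1.0623 = 8.54533 CNY

EUR/CNY = 8.5453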